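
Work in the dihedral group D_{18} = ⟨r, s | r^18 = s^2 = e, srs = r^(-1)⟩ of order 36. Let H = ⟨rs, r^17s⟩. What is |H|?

18

|⟨rs⟩| = 2 and |⟨r^17s⟩| = 2, so |H| is a multiple of lcm(2, 2) = 2 and divides |G| = 36.
Closing under the operation: H = {e, r^2, r^4, r^6, r^8, r^10, r^12, r^14, r^16, rs, r^3s, r^5s, r^7s, r^9s, r^11s, r^13s, r^15s, r^17s}, so |H| = 18.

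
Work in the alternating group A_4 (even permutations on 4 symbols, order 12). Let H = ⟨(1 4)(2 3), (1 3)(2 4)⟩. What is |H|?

|⟨(1 4)(2 3)⟩| = 2 and |⟨(1 3)(2 4)⟩| = 2, so |H| is a multiple of lcm(2, 2) = 2 and divides |G| = 12.
Closing under the operation: H = {e, (1 2)(3 4), (1 3)(2 4), (1 4)(2 3)}, so |H| = 4.

4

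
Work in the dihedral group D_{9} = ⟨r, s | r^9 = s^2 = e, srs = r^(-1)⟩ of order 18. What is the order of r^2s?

Computing powers of r^2s: the smallest k with (r^2s)^k = e is k = 2.

2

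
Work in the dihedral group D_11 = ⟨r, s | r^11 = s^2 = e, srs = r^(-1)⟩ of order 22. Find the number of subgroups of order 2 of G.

|G| = 22 and 2 | 22, so subgroups of order 2 are possible by Lagrange.
The subgroups of order 2 are: {e, r^10s}; {e, r^2s}; {e, r^3s}; {e, r^4s}; … (11 in all).
So G has 11 subgroups of order 2.

11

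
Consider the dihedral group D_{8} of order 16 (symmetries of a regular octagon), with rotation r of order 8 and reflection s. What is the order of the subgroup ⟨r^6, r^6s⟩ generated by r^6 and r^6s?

|⟨r^6⟩| = 4 and |⟨r^6s⟩| = 2, so |H| is a multiple of lcm(4, 2) = 4 and divides |G| = 16.
Closing under the operation: H = {e, r^2, r^4, r^6, s, r^2s, r^4s, r^6s}, so |H| = 8.

8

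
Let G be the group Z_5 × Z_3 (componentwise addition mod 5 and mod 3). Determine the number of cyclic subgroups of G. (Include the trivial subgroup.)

4

Group the elements of G by the cyclic subgroup they generate; each cyclic subgroup of order d accounts for φ(d) elements.
Cyclic subgroups by order — order 1: 1; order 3: 1; order 5: 1; order 15: 1.
Total: 4.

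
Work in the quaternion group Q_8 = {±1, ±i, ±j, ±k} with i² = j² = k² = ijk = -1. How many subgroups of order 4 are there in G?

3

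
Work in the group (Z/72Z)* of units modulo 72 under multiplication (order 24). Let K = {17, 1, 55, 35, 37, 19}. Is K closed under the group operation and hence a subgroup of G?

No

Closure fails: 35 · 37 = 71 ∉ K. So K is not a subgroup.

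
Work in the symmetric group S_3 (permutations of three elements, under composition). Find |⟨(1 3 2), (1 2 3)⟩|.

|⟨(1 3 2)⟩| = 3 and |⟨(1 2 3)⟩| = 3, so |H| is a multiple of lcm(3, 3) = 3 and divides |G| = 6.
Closing under the operation: H = {e, (1 2 3), (1 3 2)}, so |H| = 3.

3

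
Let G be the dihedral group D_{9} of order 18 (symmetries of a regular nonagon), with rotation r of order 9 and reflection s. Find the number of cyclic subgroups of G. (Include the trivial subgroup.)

Each element a generates a cyclic subgroup ⟨a⟩; distinct elements may generate the same one (a cyclic group of order d has φ(d) generators).
Cyclic subgroups by order — order 1: 1; order 2: 9; order 3: 1; order 9: 1.
Total: 12.

12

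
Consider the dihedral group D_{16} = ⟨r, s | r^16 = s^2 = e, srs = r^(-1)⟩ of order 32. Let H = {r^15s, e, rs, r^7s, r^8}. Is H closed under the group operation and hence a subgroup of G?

|H| = 5 does not divide |G| = 32, so by Lagrange H is not a subgroup.

No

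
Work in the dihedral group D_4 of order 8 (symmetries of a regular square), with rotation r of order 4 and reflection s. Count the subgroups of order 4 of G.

3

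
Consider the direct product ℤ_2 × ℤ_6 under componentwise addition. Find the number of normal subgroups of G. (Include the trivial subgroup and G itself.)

10

G is abelian, so every subgroup is normal.
G has 10 subgroups in total, hence 10 normal subgroups.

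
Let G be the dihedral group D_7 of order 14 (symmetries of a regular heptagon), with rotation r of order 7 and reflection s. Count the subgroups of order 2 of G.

|G| = 14 and 2 | 14, so subgroups of order 2 are possible by Lagrange.
The subgroups of order 2 are: {e, r^2s}; {e, r^3s}; {e, r^4s}; {e, r^5s}; … (7 in all).
So G has 7 subgroups of order 2.

7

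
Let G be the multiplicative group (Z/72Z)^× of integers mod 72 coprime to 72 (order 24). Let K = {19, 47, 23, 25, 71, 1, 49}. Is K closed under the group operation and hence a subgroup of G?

No

|K| = 7 does not divide |G| = 24, so by Lagrange K is not a subgroup.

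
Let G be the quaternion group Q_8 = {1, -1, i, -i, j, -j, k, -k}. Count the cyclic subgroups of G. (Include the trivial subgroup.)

5

A cyclic subgroup of order d is generated by each of its φ(d) elements of order d, so the cyclic subgroups of order d number (#elements of order d)/φ(d).
Cyclic subgroups by order — order 1: 1; order 2: 1; order 4: 3.
Total: 5.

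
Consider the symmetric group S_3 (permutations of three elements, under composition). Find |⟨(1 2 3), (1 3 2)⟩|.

|⟨(1 2 3)⟩| = 3 and |⟨(1 3 2)⟩| = 3, so |H| is a multiple of lcm(3, 3) = 3 and divides |G| = 6.
Closing under the operation: H = {e, (1 2 3), (1 3 2)}, so |H| = 3.

3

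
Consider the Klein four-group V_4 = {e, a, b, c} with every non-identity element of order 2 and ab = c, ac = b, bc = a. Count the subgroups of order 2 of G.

3

|G| = 4 and 2 | 4, so subgroups of order 2 are possible by Lagrange.
The subgroups of order 2 are: {e, a}; {e, b}; {e, c}.
So G has 3 subgroups of order 2.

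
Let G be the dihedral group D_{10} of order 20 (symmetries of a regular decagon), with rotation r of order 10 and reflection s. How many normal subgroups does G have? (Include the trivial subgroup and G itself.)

G has 22 subgroups. Checking conjugation-invariance by order — order 1: 1/1 normal; order 2: 1/11 normal; order 4: 0/5 normal; order 5: 1/1 normal; order 10: 3/3 normal; order 20: 1/1 normal.
Total normal subgroups: 7.

7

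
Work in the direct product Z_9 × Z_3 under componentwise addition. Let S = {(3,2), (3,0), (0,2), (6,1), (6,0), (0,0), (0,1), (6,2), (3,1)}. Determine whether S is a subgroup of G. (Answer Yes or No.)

Yes

|S| = 9 divides |G| = 27, consistent with Lagrange.
S contains the identity, every element's inverse is in S, and S is closed under +: it is a subgroup.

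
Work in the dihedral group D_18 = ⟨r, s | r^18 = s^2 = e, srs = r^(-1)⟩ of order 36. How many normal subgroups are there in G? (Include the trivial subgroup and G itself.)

G has 45 subgroups. Checking conjugation-invariance by order — order 1: 1/1 normal; order 2: 1/19 normal; order 3: 1/1 normal; order 4: 0/9 normal; order 6: 1/7 normal; order 9: 1/1 normal; order 12: 0/3 normal; order 18: 3/3 normal; order 36: 1/1 normal.
Total normal subgroups: 9.

9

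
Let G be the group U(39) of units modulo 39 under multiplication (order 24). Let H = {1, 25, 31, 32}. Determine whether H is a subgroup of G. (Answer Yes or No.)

32 ∈ H but its inverse 11 ∉ H, so H is not a subgroup.

No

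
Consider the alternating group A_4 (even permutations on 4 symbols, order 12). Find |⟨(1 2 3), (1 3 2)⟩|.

|⟨(1 2 3)⟩| = 3 and |⟨(1 3 2)⟩| = 3, so |H| is a multiple of lcm(3, 3) = 3 and divides |G| = 12.
Closing under the operation: H = {e, (1 2 3), (1 3 2)}, so |H| = 3.

3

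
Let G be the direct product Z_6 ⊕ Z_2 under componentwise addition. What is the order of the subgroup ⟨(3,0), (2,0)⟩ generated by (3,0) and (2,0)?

6

|⟨(3,0)⟩| = 2 and |⟨(2,0)⟩| = 3, so |H| is a multiple of lcm(2, 3) = 6 and divides |G| = 12.
Closing under the operation: H = {(0,0), (1,0), (2,0), (3,0), (4,0), (5,0)}, so |H| = 6.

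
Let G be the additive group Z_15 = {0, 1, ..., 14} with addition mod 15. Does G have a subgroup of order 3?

Yes

3 | 15. A subgroup of order 3 is {0, 5, 10}.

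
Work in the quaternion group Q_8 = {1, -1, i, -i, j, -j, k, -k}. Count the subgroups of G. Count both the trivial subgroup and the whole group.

6

|G| = 8, so by Lagrange every subgroup order divides 8. Divisors: 1, 2, 4, 8.
Subgroups by order — order 1: 1; order 2: 1; order 4: 3; order 8: 1.
Total: 1 + 1 + 3 + 1 = 6.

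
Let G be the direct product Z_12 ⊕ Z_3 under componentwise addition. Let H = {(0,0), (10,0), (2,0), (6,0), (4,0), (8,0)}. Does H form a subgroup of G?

Yes

|H| = 6 divides |G| = 36, consistent with Lagrange.
H contains the identity, every element's inverse is in H, and H is closed under +: it is a subgroup.
In fact H = ⟨(10,0)⟩.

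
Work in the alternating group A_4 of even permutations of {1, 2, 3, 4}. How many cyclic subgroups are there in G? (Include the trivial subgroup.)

A cyclic subgroup of order d is generated by each of its φ(d) elements of order d, so the cyclic subgroups of order d number (#elements of order d)/φ(d).
Cyclic subgroups by order — order 1: 1; order 2: 3; order 3: 4.
Total: 8.

8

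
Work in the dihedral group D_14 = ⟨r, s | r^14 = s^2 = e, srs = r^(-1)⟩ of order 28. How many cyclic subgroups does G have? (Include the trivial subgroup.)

18

Group the elements of G by the cyclic subgroup they generate; each cyclic subgroup of order d accounts for φ(d) elements.
Cyclic subgroups by order — order 1: 1; order 2: 15; order 7: 1; order 14: 1.
Total: 18.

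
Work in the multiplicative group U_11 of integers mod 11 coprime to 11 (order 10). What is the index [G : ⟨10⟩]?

|⟨10⟩| = 2 and |G| = 10.
By Lagrange, [G : H] = |G|/|H| = 10/2 = 5.

5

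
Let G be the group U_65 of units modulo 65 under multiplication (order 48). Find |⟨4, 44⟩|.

24

|⟨4⟩| = 6 and |⟨44⟩| = 4, so |H| is a multiple of lcm(6, 4) = 12 and divides |G| = 48.
Closing under the operation: H = {1, 4, 6, 9, 11, 14, 16, 19, 21, 24, 29, 31, 34, 36, 41, 44, 46, 49, 51, 54, 56, 59, 61, 64}, so |H| = 24.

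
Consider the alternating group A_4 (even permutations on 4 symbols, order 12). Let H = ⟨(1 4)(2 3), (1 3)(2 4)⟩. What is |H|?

|⟨(1 4)(2 3)⟩| = 2 and |⟨(1 3)(2 4)⟩| = 2, so |H| is a multiple of lcm(2, 2) = 2 and divides |G| = 12.
Closing under the operation: H = {e, (1 2)(3 4), (1 3)(2 4), (1 4)(2 3)}, so |H| = 4.

4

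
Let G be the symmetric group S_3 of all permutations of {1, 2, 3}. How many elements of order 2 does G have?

3

The elements of order 2 are: (2 3), (1 2), (1 3).
That's 3.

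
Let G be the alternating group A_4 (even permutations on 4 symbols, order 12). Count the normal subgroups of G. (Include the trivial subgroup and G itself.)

G has 10 subgroups. Checking conjugation-invariance by order — order 1: 1/1 normal; order 2: 0/3 normal; order 3: 0/4 normal; order 4: 1/1 normal; order 12: 1/1 normal.
Total normal subgroups: 3.

3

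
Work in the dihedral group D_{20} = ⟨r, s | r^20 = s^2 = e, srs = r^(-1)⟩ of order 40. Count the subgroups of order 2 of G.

|G| = 40 and 2 | 40, so subgroups of order 2 are possible by Lagrange.
The subgroups of order 2 are: {e, r^10}; {e, r^10s}; {e, r^11s}; {e, r^12s}; … (21 in all).
So G has 21 subgroups of order 2.

21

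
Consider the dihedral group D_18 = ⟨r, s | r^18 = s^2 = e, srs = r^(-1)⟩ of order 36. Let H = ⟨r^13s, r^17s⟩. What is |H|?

|⟨r^13s⟩| = 2 and |⟨r^17s⟩| = 2, so |H| is a multiple of lcm(2, 2) = 2 and divides |G| = 36.
Closing under the operation: H = {e, r^2, r^4, r^6, r^8, r^10, r^12, r^14, r^16, rs, r^3s, r^5s, r^7s, r^9s, r^11s, r^13s, r^15s, r^17s}, so |H| = 18.

18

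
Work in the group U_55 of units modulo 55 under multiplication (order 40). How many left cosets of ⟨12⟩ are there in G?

|⟨12⟩| = 4 and |G| = 40.
By Lagrange, [G : H] = |G|/|H| = 40/4 = 10.

10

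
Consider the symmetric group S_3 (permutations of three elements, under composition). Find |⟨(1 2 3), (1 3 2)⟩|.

|⟨(1 2 3)⟩| = 3 and |⟨(1 3 2)⟩| = 3, so |H| is a multiple of lcm(3, 3) = 3 and divides |G| = 6.
Closing under the operation: H = {e, (1 2 3), (1 3 2)}, so |H| = 3.

3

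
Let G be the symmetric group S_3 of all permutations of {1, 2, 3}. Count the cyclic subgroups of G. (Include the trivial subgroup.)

5

A cyclic subgroup of order d is generated by each of its φ(d) elements of order d, so the cyclic subgroups of order d number (#elements of order d)/φ(d).
Cyclic subgroups by order — order 1: 1; order 2: 3; order 3: 1.
Total: 5.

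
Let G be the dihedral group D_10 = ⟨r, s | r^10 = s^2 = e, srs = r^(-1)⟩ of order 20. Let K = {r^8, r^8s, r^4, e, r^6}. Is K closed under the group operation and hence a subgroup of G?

r^8 ∈ K but its inverse r^2 ∉ K, so K is not a subgroup.

No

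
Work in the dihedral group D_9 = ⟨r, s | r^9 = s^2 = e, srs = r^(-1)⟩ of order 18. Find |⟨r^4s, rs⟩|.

|⟨r^4s⟩| = 2 and |⟨rs⟩| = 2, so |H| is a multiple of lcm(2, 2) = 2 and divides |G| = 18.
Closing under the operation: H = {e, r^3, r^6, rs, r^4s, r^7s}, so |H| = 6.

6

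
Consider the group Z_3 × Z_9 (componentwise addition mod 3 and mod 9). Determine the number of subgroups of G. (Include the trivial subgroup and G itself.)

10

|G| = 27, so by Lagrange every subgroup order divides 27. Divisors: 1, 3, 9, 27.
Subgroups by order — order 1: 1; order 3: 4; order 9: 4; order 27: 1.
Total: 1 + 4 + 4 + 1 = 10.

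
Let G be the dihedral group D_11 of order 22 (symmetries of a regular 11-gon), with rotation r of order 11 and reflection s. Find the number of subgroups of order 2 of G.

|G| = 22 and 2 | 22, so subgroups of order 2 are possible by Lagrange.
The subgroups of order 2 are: {e, r^10s}; {e, r^2s}; {e, r^3s}; {e, r^4s}; … (11 in all).
So G has 11 subgroups of order 2.

11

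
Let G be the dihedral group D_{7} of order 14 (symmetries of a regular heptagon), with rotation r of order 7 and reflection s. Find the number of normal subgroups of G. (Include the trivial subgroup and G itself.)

G has 10 subgroups. Checking conjugation-invariance by order — order 1: 1/1 normal; order 2: 0/7 normal; order 7: 1/1 normal; order 14: 1/1 normal.
Total normal subgroups: 3.

3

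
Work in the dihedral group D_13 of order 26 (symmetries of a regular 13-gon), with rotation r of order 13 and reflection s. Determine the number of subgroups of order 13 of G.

|G| = 26 and 13 | 26, so subgroups of order 13 are possible by Lagrange.
The subgroups of order 13 are: {e, r, r^2, r^3, r^4, r^5, r^6, r^7, r^8, r^9, r^10, r^11, r^12}.
So G has 1 subgroup of order 13.

1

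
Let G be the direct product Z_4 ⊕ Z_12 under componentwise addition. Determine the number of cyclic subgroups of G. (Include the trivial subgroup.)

20

A cyclic subgroup of order d is generated by each of its φ(d) elements of order d, so the cyclic subgroups of order d number (#elements of order d)/φ(d).
Cyclic subgroups by order — order 1: 1; order 2: 3; order 3: 1; order 4: 6; order 6: 3; order 12: 6.
Total: 20.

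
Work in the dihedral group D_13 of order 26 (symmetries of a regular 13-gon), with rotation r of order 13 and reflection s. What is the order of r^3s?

2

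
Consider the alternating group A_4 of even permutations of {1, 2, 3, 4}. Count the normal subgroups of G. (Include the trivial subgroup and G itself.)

G has 10 subgroups. Checking conjugation-invariance by order — order 1: 1/1 normal; order 2: 0/3 normal; order 3: 0/4 normal; order 4: 1/1 normal; order 12: 1/1 normal.
Total normal subgroups: 3.

3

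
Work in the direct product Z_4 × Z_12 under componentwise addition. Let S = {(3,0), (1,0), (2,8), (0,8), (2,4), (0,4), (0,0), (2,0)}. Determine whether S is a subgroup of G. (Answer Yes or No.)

Closure fails: (2,4) + (3,0) = (1,4) ∉ S. So S is not a subgroup.

No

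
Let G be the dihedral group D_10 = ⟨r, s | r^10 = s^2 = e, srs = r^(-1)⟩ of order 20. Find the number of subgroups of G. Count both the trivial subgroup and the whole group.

|G| = 20, so by Lagrange every subgroup order divides 20. Divisors: 1, 2, 4, 5, 10, 20.
Subgroups by order — order 1: 1; order 2: 11; order 4: 5; order 5: 1; order 10: 3; order 20: 1.
Total: 1 + 11 + 5 + 1 + 3 + 1 = 22.

22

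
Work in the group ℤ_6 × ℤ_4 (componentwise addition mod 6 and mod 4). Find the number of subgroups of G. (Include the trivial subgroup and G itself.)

16

|G| = 24, so by Lagrange every subgroup order divides 24. Divisors: 1, 2, 3, 4, 6, 8, 12, 24.
Subgroups by order — order 1: 1; order 2: 3; order 3: 1; order 4: 3; order 6: 3; order 8: 1; order 12: 3; order 24: 1.
Total: 1 + 3 + 1 + 3 + 3 + 1 + 3 + 1 = 16.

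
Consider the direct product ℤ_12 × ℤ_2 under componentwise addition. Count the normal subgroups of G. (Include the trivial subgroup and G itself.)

16

G is abelian, so every subgroup is normal.
G has 16 subgroups in total, hence 16 normal subgroups.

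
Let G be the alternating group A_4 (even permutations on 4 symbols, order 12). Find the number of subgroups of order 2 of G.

3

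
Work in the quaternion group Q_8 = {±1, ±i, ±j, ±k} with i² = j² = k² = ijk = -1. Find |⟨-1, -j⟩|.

4

|⟨-1⟩| = 2 and |⟨-j⟩| = 4, so |H| is a multiple of lcm(2, 4) = 4 and divides |G| = 8.
Closing under the operation: H = {1, -1, j, -j}, so |H| = 4.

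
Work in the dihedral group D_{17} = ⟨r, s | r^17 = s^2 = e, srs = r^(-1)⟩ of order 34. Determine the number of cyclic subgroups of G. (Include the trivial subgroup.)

19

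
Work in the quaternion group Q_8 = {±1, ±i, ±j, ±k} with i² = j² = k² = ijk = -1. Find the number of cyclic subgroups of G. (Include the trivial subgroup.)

5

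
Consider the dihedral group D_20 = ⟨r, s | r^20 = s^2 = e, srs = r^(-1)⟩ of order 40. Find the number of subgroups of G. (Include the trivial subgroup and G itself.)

48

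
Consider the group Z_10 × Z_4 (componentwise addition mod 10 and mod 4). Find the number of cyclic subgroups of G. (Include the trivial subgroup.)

Each element a generates a cyclic subgroup ⟨a⟩; distinct elements may generate the same one (a cyclic group of order d has φ(d) generators).
Cyclic subgroups by order — order 1: 1; order 2: 3; order 4: 2; order 5: 1; order 10: 3; order 20: 2.
Total: 12.

12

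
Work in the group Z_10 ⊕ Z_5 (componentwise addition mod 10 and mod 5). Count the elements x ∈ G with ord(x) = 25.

0

An element (a,b) has order lcm(ord(a), ord(b)); count pairs with lcm equal to 25.
Enumerating gives 0 such elements.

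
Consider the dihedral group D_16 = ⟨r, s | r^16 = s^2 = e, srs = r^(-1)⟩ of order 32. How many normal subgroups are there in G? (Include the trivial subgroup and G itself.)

8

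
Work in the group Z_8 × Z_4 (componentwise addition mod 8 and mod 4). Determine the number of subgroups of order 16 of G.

3

|G| = 32 and 16 | 32, so subgroups of order 16 are possible by Lagrange.
The subgroups of order 16 are: {(0,0), (0,1), (0,2), (0,3), (2,0), (2,1), (2,2), (2,3), (4,0), (4,1), (4,2), (4,3), (6,0), (6,1), (6,2), (6,3)}; {(0,0), (0,2), (1,0), (1,2), (2,0), (2,2), (3,0), (3,2), (4,0), (4,2), (5,0), (5,2), (6,0), (6,2), (7,0), (7,2)}; {(0,0), (0,2), (1,1), (1,3), (2,0), (2,2), (3,1), (3,3), (4,0), (4,2), (5,1), (5,3), (6,0), (6,2), (7,1), (7,3)}.
So G has 3 subgroups of order 16.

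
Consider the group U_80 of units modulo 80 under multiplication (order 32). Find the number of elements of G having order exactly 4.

24

Enumerating element orders in G gives 24 elements of order 4.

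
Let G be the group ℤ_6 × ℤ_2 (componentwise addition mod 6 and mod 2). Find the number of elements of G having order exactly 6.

An element (a,b) has order lcm(ord(a), ord(b)); count pairs with lcm equal to 6.
Enumerating gives 6 such elements.

6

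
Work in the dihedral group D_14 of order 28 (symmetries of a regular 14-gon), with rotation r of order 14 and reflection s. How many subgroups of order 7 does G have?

1

|G| = 28 and 7 | 28, so subgroups of order 7 are possible by Lagrange.
The subgroups of order 7 are: {e, r^2, r^4, r^6, r^8, r^10, r^12}.
So G has 1 subgroup of order 7.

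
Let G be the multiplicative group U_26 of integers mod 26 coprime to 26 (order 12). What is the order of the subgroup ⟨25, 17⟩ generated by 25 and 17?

|⟨25⟩| = 2 and |⟨17⟩| = 6, so |H| is a multiple of lcm(2, 6) = 6 and divides |G| = 12.
Closing under the operation: H = {1, 3, 9, 17, 23, 25}, so |H| = 6.

6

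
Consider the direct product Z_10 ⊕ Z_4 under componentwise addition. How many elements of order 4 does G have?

4

An element (a,b) has order lcm(ord(a), ord(b)); count pairs with lcm equal to 4.
Enumerating gives 4 such elements.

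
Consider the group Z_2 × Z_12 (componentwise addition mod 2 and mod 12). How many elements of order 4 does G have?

4

An element (a,b) has order lcm(ord(a), ord(b)); count pairs with lcm equal to 4.
Enumerating gives 4 such elements.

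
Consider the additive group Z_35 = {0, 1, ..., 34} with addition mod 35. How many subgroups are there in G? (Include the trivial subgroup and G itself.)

Subgroups of the cyclic group Z_35 correspond bijectively to divisors of 35.
Divisors of 35: 1, 5, 7, 35.
So Z_35 has 4 subgroups.

4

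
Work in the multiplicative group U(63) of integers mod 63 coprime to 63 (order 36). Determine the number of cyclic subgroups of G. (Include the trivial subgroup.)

20

Each element a generates a cyclic subgroup ⟨a⟩; distinct elements may generate the same one (a cyclic group of order d has φ(d) generators).
Cyclic subgroups by order — order 1: 1; order 2: 3; order 3: 4; order 6: 12.
Total: 20.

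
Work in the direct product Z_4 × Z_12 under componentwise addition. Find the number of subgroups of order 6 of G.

3

|G| = 48 and 6 | 48, so subgroups of order 6 are possible by Lagrange.
The subgroups of order 6 are: {(0,0), (0,2), (0,4), (0,6), (0,8), (0,10)}; {(0,0), (0,4), (0,8), (2,0), (2,4), (2,8)}; {(0,0), (0,4), (0,8), (2,2), (2,6), (2,10)}.
So G has 3 subgroups of order 6.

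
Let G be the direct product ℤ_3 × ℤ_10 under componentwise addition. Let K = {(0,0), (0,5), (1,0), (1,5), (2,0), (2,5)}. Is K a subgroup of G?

Yes

|K| = 6 divides |G| = 30, consistent with Lagrange.
K contains the identity, every element's inverse is in K, and K is closed under +: it is a subgroup.
In fact K = ⟨(1,5)⟩.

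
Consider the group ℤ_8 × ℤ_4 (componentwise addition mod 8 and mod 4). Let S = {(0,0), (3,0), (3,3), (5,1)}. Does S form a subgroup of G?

(3,0) ∈ S but its inverse (5,0) ∉ S, so S is not a subgroup.

No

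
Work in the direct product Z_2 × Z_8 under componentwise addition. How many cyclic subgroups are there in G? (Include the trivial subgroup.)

8

Group the elements of G by the cyclic subgroup they generate; each cyclic subgroup of order d accounts for φ(d) elements.
Cyclic subgroups by order — order 1: 1; order 2: 3; order 4: 2; order 8: 2.
Total: 8.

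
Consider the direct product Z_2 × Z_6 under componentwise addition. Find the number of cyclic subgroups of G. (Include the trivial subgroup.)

Group the elements of G by the cyclic subgroup they generate; each cyclic subgroup of order d accounts for φ(d) elements.
Cyclic subgroups by order — order 1: 1; order 2: 3; order 3: 1; order 6: 3.
Total: 8.

8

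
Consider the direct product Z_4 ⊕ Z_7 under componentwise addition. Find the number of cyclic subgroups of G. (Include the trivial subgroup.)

Group the elements of G by the cyclic subgroup they generate; each cyclic subgroup of order d accounts for φ(d) elements.
Cyclic subgroups by order — order 1: 1; order 2: 1; order 4: 1; order 7: 1; order 14: 1; order 28: 1.
Total: 6.

6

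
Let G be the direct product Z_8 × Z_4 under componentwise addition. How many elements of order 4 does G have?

An element (a,b) has order lcm(ord(a), ord(b)); count pairs with lcm equal to 4.
Enumerating gives 12 such elements.

12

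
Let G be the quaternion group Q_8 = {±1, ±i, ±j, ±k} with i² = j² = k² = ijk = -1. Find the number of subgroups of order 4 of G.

|G| = 8 and 4 | 8, so subgroups of order 4 are possible by Lagrange.
The subgroups of order 4 are: {1, -1, i, -i}; {1, -1, j, -j}; {1, -1, k, -k}.
So G has 3 subgroups of order 4.

3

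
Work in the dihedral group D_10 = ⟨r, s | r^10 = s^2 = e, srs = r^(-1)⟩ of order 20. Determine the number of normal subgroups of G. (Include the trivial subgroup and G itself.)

G has 22 subgroups. Checking conjugation-invariance by order — order 1: 1/1 normal; order 2: 1/11 normal; order 4: 0/5 normal; order 5: 1/1 normal; order 10: 3/3 normal; order 20: 1/1 normal.
Total normal subgroups: 7.

7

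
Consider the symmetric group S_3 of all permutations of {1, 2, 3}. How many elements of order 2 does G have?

3

The elements of order 2 are: (2 3), (1 2), (1 3).
That's 3.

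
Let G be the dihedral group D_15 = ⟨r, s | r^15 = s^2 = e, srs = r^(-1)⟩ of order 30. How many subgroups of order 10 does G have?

|G| = 30 and 10 | 30, so subgroups of order 10 are possible by Lagrange.
The subgroups of order 10 are: {e, r^3, r^6, r^9, r^12, rs, r^4s, r^7s, r^10s, r^13s}; {e, r^3, r^6, r^9, r^12, r^2s, r^5s, r^8s, r^11s, r^14s}; {e, r^3, r^6, r^9, r^12, s, r^3s, r^6s, r^9s, r^12s}.
So G has 3 subgroups of order 10.

3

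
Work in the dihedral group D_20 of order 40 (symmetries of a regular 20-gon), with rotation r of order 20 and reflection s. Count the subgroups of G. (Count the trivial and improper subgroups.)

48

|G| = 40, so by Lagrange every subgroup order divides 40. Divisors: 1, 2, 4, 5, 8, 10, 20, 40.
Subgroups by order — order 1: 1; order 2: 21; order 4: 11; order 5: 1; order 8: 5; order 10: 5; order 20: 3; order 40: 1.
Total: 1 + 21 + 11 + 1 + 5 + 5 + 3 + 1 = 48.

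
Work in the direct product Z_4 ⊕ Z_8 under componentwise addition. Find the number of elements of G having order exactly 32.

0

An element (a,b) has order lcm(ord(a), ord(b)); count pairs with lcm equal to 32.
Enumerating gives 0 such elements.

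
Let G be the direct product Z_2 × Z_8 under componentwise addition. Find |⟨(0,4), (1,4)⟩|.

4

|⟨(0,4)⟩| = 2 and |⟨(1,4)⟩| = 2, so |H| is a multiple of lcm(2, 2) = 2 and divides |G| = 16.
Closing under the operation: H = {(0,0), (0,4), (1,0), (1,4)}, so |H| = 4.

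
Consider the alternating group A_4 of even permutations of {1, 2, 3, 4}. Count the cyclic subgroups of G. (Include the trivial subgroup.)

Group the elements of G by the cyclic subgroup they generate; each cyclic subgroup of order d accounts for φ(d) elements.
Cyclic subgroups by order — order 1: 1; order 2: 3; order 3: 4.
Total: 8.

8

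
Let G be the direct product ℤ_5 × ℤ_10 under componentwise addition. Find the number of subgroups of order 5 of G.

6

|G| = 50 and 5 | 50, so subgroups of order 5 are possible by Lagrange.
The subgroups of order 5 are: {(0,0), (0,2), (0,4), (0,6), (0,8)}; {(0,0), (1,0), (2,0), (3,0), (4,0)}; {(0,0), (1,2), (2,4), (3,6), (4,8)}; {(0,0), (1,4), (2,8), (3,2), (4,6)}; … (6 in all).
So G has 6 subgroups of order 5.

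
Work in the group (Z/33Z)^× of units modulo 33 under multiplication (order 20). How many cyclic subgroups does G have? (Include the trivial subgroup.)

Group the elements of G by the cyclic subgroup they generate; each cyclic subgroup of order d accounts for φ(d) elements.
Cyclic subgroups by order — order 1: 1; order 2: 3; order 5: 1; order 10: 3.
Total: 8.

8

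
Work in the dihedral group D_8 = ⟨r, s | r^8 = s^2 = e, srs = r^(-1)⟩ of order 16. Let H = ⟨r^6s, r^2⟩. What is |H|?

|⟨r^6s⟩| = 2 and |⟨r^2⟩| = 4, so |H| is a multiple of lcm(2, 4) = 4 and divides |G| = 16.
Closing under the operation: H = {e, r^2, r^4, r^6, s, r^2s, r^4s, r^6s}, so |H| = 8.

8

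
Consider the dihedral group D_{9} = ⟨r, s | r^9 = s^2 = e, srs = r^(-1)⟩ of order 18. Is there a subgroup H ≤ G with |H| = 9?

9 | 18. A subgroup of order 9 is {e, r, r^2, r^3, r^4, r^5, r^6, r^7, r^8}.

Yes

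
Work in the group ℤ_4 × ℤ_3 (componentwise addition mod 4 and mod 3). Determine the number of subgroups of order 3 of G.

1

|G| = 12 and 3 | 12, so subgroups of order 3 are possible by Lagrange.
The subgroups of order 3 are: {(0,0), (0,1), (0,2)}.
So G has 1 subgroup of order 3.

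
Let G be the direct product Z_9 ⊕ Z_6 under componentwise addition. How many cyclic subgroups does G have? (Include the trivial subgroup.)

16

Group the elements of G by the cyclic subgroup they generate; each cyclic subgroup of order d accounts for φ(d) elements.
Cyclic subgroups by order — order 1: 1; order 2: 1; order 3: 4; order 6: 4; order 9: 3; order 18: 3.
Total: 16.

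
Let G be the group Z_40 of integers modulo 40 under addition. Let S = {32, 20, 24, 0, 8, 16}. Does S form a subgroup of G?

|S| = 6 does not divide |G| = 40, so by Lagrange S is not a subgroup.

No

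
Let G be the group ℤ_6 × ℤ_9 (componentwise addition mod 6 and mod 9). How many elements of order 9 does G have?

18

An element (a,b) has order lcm(ord(a), ord(b)); count pairs with lcm equal to 9.
Enumerating gives 18 such elements.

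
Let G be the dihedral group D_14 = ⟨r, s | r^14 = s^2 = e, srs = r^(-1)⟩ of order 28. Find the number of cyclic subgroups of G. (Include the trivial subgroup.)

18

A cyclic subgroup of order d is generated by each of its φ(d) elements of order d, so the cyclic subgroups of order d number (#elements of order d)/φ(d).
Cyclic subgroups by order — order 1: 1; order 2: 15; order 7: 1; order 14: 1.
Total: 18.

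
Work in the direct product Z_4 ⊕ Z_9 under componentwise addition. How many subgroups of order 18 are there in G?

|G| = 36 and 18 | 36, so subgroups of order 18 are possible by Lagrange.
The subgroups of order 18 are: {(0,0), (0,1), (0,2), (0,3), (0,4), (0,5), (0,6), (0,7), (0,8), (2,0), (2,1), (2,2), (2,3), (2,4), (2,5), (2,6), (2,7), (2,8)}.
So G has 1 subgroup of order 18.

1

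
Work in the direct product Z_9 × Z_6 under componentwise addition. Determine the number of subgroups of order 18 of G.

4

|G| = 54 and 18 | 54, so subgroups of order 18 are possible by Lagrange.
The subgroups of order 18 are: {(0,0), (0,1), (0,2), (0,3), (0,4), (0,5), (3,0), (3,1), (3,2), (3,3), (3,4), (3,5), (6,0), (6,1), (6,2), (6,3), (6,4), (6,5)}; {(0,0), (0,3), (1,0), (1,3), (2,0), (2,3), (3,0), (3,3), (4,0), (4,3), (5,0), (5,3), (6,0), (6,3), (7,0), (7,3), (8,0), (8,3)}; {(0,0), (0,3), (1,1), (1,4), (2,2), (2,5), (3,0), (3,3), (4,1), (4,4), (5,2), (5,5), (6,0), (6,3), (7,1), (7,4), (8,2), (8,5)}; {(0,0), (0,3), (1,2), (1,5), (2,1), (2,4), (3,0), (3,3), (4,2), (4,5), (5,1), (5,4), (6,0), (6,3), (7,2), (7,5), (8,1), (8,4)}.
So G has 4 subgroups of order 18.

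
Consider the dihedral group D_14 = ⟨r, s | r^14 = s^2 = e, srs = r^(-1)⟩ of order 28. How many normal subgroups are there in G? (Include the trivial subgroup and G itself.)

G has 28 subgroups. Checking conjugation-invariance by order — order 1: 1/1 normal; order 2: 1/15 normal; order 4: 0/7 normal; order 7: 1/1 normal; order 14: 3/3 normal; order 28: 1/1 normal.
Total normal subgroups: 7.

7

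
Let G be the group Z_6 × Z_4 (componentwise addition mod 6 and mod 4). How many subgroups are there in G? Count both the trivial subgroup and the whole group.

16

|G| = 24, so by Lagrange every subgroup order divides 24. Divisors: 1, 2, 3, 4, 6, 8, 12, 24.
Subgroups by order — order 1: 1; order 2: 3; order 3: 1; order 4: 3; order 6: 3; order 8: 1; order 12: 3; order 24: 1.
Total: 1 + 3 + 1 + 3 + 3 + 1 + 3 + 1 = 16.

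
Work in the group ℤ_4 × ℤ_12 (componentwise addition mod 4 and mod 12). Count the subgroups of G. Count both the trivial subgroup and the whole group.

30

|G| = 48, so by Lagrange every subgroup order divides 48. Divisors: 1, 2, 3, 4, 6, 8, 12, 16, 24, 48.
Subgroups by order — order 1: 1; order 2: 3; order 3: 1; order 4: 7; order 6: 3; order 8: 3; order 12: 7; order 16: 1; order 24: 3; order 48: 1.
Total: 1 + 3 + 1 + 7 + 3 + 3 + 7 + 1 + 3 + 1 = 30.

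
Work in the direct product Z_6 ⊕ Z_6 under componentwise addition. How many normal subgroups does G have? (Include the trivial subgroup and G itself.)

30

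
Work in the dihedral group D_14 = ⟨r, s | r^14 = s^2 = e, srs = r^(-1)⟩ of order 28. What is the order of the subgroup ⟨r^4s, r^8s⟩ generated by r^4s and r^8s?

14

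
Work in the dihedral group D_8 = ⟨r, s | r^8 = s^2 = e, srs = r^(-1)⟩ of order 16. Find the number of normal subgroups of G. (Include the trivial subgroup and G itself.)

7

G has 19 subgroups. Checking conjugation-invariance by order — order 1: 1/1 normal; order 2: 1/9 normal; order 4: 1/5 normal; order 8: 3/3 normal; order 16: 1/1 normal.
Total normal subgroups: 7.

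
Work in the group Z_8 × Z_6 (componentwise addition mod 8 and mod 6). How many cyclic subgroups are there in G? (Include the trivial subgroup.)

16

Each element a generates a cyclic subgroup ⟨a⟩; distinct elements may generate the same one (a cyclic group of order d has φ(d) generators).
Cyclic subgroups by order — order 1: 1; order 2: 3; order 3: 1; order 4: 2; order 6: 3; order 8: 2; order 12: 2; order 24: 2.
Total: 16.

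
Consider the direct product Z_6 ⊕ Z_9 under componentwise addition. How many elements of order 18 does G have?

18

An element (a,b) has order lcm(ord(a), ord(b)); count pairs with lcm equal to 18.
Enumerating gives 18 such elements.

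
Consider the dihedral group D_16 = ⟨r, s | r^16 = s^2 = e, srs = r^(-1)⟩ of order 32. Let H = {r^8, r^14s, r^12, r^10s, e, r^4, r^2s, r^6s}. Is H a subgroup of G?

|H| = 8 divides |G| = 32, consistent with Lagrange.
H contains the identity, every element's inverse is in H, and H is closed under ·: it is a subgroup.

Yes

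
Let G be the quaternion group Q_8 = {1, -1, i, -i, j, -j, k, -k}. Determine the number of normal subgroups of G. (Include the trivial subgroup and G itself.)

6

G has 6 subgroups. Checking conjugation-invariance by order — order 1: 1/1 normal; order 2: 1/1 normal; order 4: 3/3 normal; order 8: 1/1 normal.
Total normal subgroups: 6.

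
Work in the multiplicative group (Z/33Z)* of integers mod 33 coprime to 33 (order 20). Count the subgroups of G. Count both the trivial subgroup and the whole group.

|G| = 20, so by Lagrange every subgroup order divides 20. Divisors: 1, 2, 4, 5, 10, 20.
Subgroups by order — order 1: 1; order 2: 3; order 4: 1; order 5: 1; order 10: 3; order 20: 1.
Total: 1 + 3 + 1 + 1 + 3 + 1 = 10.

10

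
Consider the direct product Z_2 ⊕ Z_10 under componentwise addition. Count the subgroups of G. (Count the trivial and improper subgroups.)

10

|G| = 20, so by Lagrange every subgroup order divides 20. Divisors: 1, 2, 4, 5, 10, 20.
Subgroups by order — order 1: 1; order 2: 3; order 4: 1; order 5: 1; order 10: 3; order 20: 1.
Total: 1 + 3 + 1 + 1 + 3 + 1 = 10.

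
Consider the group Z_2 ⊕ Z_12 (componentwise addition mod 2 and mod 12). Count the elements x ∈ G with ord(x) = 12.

An element (a,b) has order lcm(ord(a), ord(b)); count pairs with lcm equal to 12.
Enumerating gives 8 such elements.

8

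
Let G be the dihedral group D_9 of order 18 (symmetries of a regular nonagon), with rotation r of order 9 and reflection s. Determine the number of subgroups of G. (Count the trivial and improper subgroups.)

|G| = 18, so by Lagrange every subgroup order divides 18. Divisors: 1, 2, 3, 6, 9, 18.
Subgroups by order — order 1: 1; order 2: 9; order 3: 1; order 6: 3; order 9: 1; order 18: 1.
Total: 1 + 9 + 1 + 3 + 1 + 1 = 16.

16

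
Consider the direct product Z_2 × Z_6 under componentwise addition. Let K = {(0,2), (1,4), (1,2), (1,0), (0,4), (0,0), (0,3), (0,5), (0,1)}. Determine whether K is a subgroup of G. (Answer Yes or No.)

No

|K| = 9 does not divide |G| = 12, so by Lagrange K is not a subgroup.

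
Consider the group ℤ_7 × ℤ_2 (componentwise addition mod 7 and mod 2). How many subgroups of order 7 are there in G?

1

|G| = 14 and 7 | 14, so subgroups of order 7 are possible by Lagrange.
The subgroups of order 7 are: {(0,0), (1,0), (2,0), (3,0), (4,0), (5,0), (6,0)}.
So G has 1 subgroup of order 7.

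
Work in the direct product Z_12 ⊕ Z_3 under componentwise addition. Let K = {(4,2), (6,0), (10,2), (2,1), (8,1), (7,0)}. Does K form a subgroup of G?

No

The identity (0,0) ∉ K, so K is not a subgroup.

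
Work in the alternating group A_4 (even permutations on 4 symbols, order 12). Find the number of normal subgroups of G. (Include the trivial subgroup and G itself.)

3

G has 10 subgroups. Checking conjugation-invariance by order — order 1: 1/1 normal; order 2: 0/3 normal; order 3: 0/4 normal; order 4: 1/1 normal; order 12: 1/1 normal.
Total normal subgroups: 3.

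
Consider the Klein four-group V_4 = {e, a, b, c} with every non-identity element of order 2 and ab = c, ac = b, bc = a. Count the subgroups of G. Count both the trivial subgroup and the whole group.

|G| = 4, so by Lagrange every subgroup order divides 4. Divisors: 1, 2, 4.
Subgroups by order — order 1: 1; order 2: 3; order 4: 1.
Total: 1 + 3 + 1 = 5.

5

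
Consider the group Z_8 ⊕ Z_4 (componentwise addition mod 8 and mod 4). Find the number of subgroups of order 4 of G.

7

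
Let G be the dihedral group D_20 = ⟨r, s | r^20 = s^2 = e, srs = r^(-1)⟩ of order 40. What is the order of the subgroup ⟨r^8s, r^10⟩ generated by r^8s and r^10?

|⟨r^8s⟩| = 2 and |⟨r^10⟩| = 2, so |H| is a multiple of lcm(2, 2) = 2 and divides |G| = 40.
Closing under the operation: H = {e, r^10, r^8s, r^18s}, so |H| = 4.

4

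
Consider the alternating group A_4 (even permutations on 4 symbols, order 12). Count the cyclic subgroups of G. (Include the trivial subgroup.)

Each element a generates a cyclic subgroup ⟨a⟩; distinct elements may generate the same one (a cyclic group of order d has φ(d) generators).
Cyclic subgroups by order — order 1: 1; order 2: 3; order 3: 4.
Total: 8.

8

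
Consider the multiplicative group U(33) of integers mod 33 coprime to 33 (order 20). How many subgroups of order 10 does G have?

|G| = 20 and 10 | 20, so subgroups of order 10 are possible by Lagrange.
The subgroups of order 10 are: {1, 4, 7, 10, 13, 16, 19, 25, 28, 31}; {1, 4, 5, 14, 16, 20, 23, 25, 26, 31}; {1, 2, 4, 8, 16, 17, 25, 29, 31, 32}.
So G has 3 subgroups of order 10.

3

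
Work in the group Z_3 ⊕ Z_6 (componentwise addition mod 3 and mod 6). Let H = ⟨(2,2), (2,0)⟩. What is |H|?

9

|⟨(2,2)⟩| = 3 and |⟨(2,0)⟩| = 3, so |H| is a multiple of lcm(3, 3) = 3 and divides |G| = 18.
Closing under the operation: H = {(0,0), (0,2), (0,4), (1,0), (1,2), (1,4), (2,0), (2,2), (2,4)}, so |H| = 9.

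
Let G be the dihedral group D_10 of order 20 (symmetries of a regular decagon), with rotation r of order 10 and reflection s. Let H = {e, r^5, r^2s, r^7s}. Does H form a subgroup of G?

Yes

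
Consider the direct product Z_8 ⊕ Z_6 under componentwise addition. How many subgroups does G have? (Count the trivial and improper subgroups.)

|G| = 48, so by Lagrange every subgroup order divides 48. Divisors: 1, 2, 3, 4, 6, 8, 12, 16, 24, 48.
Subgroups by order — order 1: 1; order 2: 3; order 3: 1; order 4: 3; order 6: 3; order 8: 3; order 12: 3; order 16: 1; order 24: 3; order 48: 1.
Total: 1 + 3 + 1 + 3 + 3 + 3 + 3 + 1 + 3 + 1 = 22.

22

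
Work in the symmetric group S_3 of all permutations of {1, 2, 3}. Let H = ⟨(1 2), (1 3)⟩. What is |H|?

|⟨(1 2)⟩| = 2 and |⟨(1 3)⟩| = 2, so |H| is a multiple of lcm(2, 2) = 2 and divides |G| = 6.
Closing {(1 2), (1 3)} under the group operation gives all of G, so |H| = 6.

6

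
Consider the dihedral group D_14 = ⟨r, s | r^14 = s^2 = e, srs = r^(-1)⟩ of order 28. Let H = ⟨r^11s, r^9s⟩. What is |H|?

14

|⟨r^11s⟩| = 2 and |⟨r^9s⟩| = 2, so |H| is a multiple of lcm(2, 2) = 2 and divides |G| = 28.
Closing under the operation: H = {e, r^2, r^4, r^6, r^8, r^10, r^12, rs, r^3s, r^5s, r^7s, r^9s, r^11s, r^13s}, so |H| = 14.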